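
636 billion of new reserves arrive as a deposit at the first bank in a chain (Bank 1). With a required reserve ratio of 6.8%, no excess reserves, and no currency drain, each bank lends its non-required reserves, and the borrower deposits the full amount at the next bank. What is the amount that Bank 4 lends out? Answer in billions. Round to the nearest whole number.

480 billion

Each bank lends a fraction (1 − rr) = 0.9320 of the deposit it receives, so Bank 4 receives 636·0.9320^3 and lends 636·0.9320^4 ≈ 479.8669 billion.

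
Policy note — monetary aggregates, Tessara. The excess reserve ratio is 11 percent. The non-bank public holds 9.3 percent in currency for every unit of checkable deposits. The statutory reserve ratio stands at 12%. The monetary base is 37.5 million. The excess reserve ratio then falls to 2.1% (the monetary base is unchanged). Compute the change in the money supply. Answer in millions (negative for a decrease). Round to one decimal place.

48.3 million

Initially m₁ = (1 + 0.093) / (0.12 + 0.11 + 0.093) ≈ 3.3839, so M₁ = 3.3839 × 37.5 ≈ 126.8963 million.
After the change m₂ = (1 + 0.093) / (0.12 + 0.021 + 0.093) ≈ 4.6709, so M₂ = 4.6709 × 37.5 ≈ 175.1587 million.
ΔM = M₂ − M₁ = 175.1587 − 126.8963 = 48.2624 million.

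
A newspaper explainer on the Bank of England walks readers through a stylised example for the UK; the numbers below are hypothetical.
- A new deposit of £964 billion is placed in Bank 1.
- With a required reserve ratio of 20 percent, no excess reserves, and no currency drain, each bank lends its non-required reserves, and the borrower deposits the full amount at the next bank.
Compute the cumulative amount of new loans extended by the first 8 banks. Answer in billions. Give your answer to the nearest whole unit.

£3209 billion

Bank i lends (1 − rr)^i of the original deposit: Bank 1 lends 964·0.8000 = 771.2000, Bank 2 lends 964·0.8000² = 616.9600, and so on.
Summing a geometric series: total = 964·[0.8000·(1 − 0.8000^8) / (1 − 0.8000)] ≈ 3209.0706 billion.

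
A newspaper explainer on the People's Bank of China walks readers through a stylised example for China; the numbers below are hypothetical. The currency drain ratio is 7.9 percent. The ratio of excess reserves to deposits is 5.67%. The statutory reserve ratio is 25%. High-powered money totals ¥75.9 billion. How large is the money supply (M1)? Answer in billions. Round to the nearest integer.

The money multiplier is m = (1 + c) / (rr + e + c) = (1 + 0.079) / (0.25 + 0.0567 + 0.079) ≈ 2.7975.
So M = m × MB = 2.7975 × 75.9 ≈ 212.3303 billion.

¥212 billion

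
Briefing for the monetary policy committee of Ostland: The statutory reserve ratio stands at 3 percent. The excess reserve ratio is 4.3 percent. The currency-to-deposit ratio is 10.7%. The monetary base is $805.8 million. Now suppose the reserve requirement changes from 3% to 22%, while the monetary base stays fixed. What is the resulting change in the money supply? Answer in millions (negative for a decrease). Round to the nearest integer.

Initially m₁ = (1 + 0.107) / (0.03 + 0.043 + 0.107) = 6.15, so M₁ = 6.15 × 805.8 = 4955.67 million.
After the change m₂ = (1 + 0.107) / (0.22 + 0.043 + 0.107) ≈ 2.9919, so M₂ = 2.9919 × 805.8 ≈ 2410.873 million.
ΔM = M₂ − M₁ = 2410.873 − 4955.67 = -2544.797 million.

-2545 million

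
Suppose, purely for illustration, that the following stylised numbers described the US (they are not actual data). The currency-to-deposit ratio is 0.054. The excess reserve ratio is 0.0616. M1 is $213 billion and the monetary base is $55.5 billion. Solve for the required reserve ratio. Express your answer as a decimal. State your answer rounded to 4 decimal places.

0.1590

Using m = M/MB = 213/55.5 ≈ 3.837838. Since m = (1 + c)/(c + rr + e), the denominator satisfies c + rr + e = (1 + c)/m = (1 + 0.054) / 3.837838 ≈ 0.274634.
With c = 0.054 and e = 0.0616, the required reserve ratio is 0.274634 − 0.054 − 0.0616 = 0.159034.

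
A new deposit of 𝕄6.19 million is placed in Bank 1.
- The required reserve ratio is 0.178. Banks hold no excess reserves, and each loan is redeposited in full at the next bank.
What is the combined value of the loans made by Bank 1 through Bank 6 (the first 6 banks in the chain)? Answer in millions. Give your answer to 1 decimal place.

Bank i lends (1 − rr)^i of the original deposit: Bank 1 lends 6.19·0.8220 ≈ 5.0882, Bank 2 lends 6.19·0.8220² ≈ 4.1825, and so on.
Summing a geometric series: total = 6.19·[0.8220·(1 − 0.8220^6) / (1 − 0.8220)] ≈ 19.7672 million.

𝕄19.8 million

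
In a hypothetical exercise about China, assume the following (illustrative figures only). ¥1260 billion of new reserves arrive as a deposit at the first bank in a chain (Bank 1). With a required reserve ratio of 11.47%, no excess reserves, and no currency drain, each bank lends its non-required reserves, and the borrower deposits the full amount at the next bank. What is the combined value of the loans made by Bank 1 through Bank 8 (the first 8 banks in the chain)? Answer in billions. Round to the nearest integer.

Bank i lends (1 − rr)^i of the original deposit: Bank 1 lends 1260·0.8853 = 1115.4780, Bank 2 lends 1260·0.8853² ≈ 987.5327, and so on.
Summing a geometric series: total = 1260·[0.8853·(1 − 0.8853^8) / (1 − 0.8853)] ≈ 6055.5569 billion.

¥6056 billion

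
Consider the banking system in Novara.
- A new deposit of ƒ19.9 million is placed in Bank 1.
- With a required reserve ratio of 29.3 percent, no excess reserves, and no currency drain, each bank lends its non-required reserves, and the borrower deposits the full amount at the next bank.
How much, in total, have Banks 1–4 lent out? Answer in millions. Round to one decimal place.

ƒ36.0 million

Bank i lends (1 − rr)^i of the original deposit: Bank 1 lends 19.9·0.7070 = 14.0693, Bank 2 lends 19.9·0.7070² ≈ 9.9470, and so on.
Summing a geometric series: total = 19.9·[0.7070·(1 − 0.7070^4) / (1 − 0.7070)] ≈ 36.0208 million.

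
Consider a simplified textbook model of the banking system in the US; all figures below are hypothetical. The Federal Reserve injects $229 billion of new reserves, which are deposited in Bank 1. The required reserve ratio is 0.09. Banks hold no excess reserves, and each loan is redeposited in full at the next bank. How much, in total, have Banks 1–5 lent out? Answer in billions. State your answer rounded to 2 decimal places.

Bank i lends (1 − rr)^i of the original deposit: Bank 1 lends 229·0.9100 = 208.3900, Bank 2 lends 229·0.9100² = 189.6349, and so on.
Summing a geometric series: total = 229·[0.9100·(1 − 0.9100^5) / (1 − 0.9100)] ≈ 870.5327 billion.

$870.53 billion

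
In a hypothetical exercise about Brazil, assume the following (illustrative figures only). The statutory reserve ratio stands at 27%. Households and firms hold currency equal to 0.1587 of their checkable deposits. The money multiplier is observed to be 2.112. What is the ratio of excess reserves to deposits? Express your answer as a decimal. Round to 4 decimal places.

0.1199

Using m = 2.112. Since m = (1 + c)/(c + rr + e), the denominator satisfies c + rr + e = (1 + c)/m = (1 + 0.1587) / 2.112 ≈ 0.548627.
With c = 0.1587 and rr = 0.27, the ratio of excess reserves to deposits is 0.548627 − 0.1587 − 0.27 = 0.119927.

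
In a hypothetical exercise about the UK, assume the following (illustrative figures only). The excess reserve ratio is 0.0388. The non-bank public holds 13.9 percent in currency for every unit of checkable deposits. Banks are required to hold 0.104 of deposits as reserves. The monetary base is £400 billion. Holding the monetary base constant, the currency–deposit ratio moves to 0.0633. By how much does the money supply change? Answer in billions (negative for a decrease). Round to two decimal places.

£446.91 billion

Initially m₁ = (1 + 0.139) / (0.104 + 0.0388 + 0.139) ≈ 4.041874, so M₁ = 4.041874 × 400 = 1616.7496 billion.
After the change m₂ = (1 + 0.0633) / (0.104 + 0.0388 + 0.0633) ≈ 5.159146, so M₂ = 5.159146 × 400 = 2063.6584 billion.
ΔM = M₂ − M₁ = 2063.6584 − 1616.7496 = 446.9088 billion.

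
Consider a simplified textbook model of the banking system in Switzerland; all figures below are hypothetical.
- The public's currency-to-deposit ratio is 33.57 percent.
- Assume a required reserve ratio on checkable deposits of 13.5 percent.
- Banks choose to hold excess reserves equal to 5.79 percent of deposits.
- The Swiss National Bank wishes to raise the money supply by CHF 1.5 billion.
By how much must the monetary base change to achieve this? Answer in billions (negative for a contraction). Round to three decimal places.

CHF 0.594 billion

The money multiplier is m = (1 + c) / (rr + e + c) = (1 + 0.3357) / (0.135 + 0.0579 + 0.3357) ≈ 2.52686.
ΔMB = ΔM / m = (+1.5) / 2.52686 ≈ 0.5936 billion.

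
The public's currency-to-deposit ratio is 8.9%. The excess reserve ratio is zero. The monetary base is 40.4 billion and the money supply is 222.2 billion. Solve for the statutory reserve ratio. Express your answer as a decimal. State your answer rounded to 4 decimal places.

0.1090

Using m = M/MB = 222.2/40.4 = 5.500000. Since m = (1 + c)/(c + rr + e), the denominator satisfies c + rr + e = (1 + c)/m = (1 + 0.089) / 5.500000 = 0.198000.
With c = 0.089 and e = 0, the statutory reserve ratio is 0.198000 − 0.089 − 0 = 0.109.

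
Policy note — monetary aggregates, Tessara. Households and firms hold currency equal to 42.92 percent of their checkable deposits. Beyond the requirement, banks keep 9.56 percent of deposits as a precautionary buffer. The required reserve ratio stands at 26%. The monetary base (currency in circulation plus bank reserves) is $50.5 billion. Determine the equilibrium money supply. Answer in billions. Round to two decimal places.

The money multiplier is m = (1 + c) / (rr + e + c) = (1 + 0.4292) / (0.26 + 0.0956 + 0.4292) ≈ 1.82110.
So M = m × MB = 1.82110 × 50.5 ≈ 91.9655 billion.

$91.97 billion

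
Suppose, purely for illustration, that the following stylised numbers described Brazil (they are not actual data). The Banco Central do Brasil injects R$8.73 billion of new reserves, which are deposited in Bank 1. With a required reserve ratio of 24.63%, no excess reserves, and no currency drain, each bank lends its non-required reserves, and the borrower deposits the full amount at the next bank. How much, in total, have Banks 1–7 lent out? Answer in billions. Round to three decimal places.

R$23.024 billion

Bank i lends (1 − rr)^i of the original deposit: Bank 1 lends 8.73·0.7537 ≈ 6.5798, Bank 2 lends 8.73·0.7537² ≈ 4.9592, and so on.
Summing a geometric series: total = 8.73·[0.7537·(1 − 0.7537^7) / (1 − 0.7537)] ≈ 23.0236 billion.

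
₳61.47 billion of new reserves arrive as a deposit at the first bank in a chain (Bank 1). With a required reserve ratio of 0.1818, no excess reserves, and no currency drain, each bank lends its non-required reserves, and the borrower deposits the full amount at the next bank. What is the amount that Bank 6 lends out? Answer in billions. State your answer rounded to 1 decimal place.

₳18.4 billion

Each bank lends a fraction (1 − rr) = 0.8182 of the deposit it receives, so Bank 6 receives 61.47·0.8182^5 and lends 61.47·0.8182^6 ≈ 18.4425 billion.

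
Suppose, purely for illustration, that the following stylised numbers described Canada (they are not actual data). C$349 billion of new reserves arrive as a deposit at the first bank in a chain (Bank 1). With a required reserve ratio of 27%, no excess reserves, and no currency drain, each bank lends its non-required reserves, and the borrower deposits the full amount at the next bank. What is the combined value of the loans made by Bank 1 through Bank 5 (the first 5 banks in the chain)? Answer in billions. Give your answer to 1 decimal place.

C$748.0 billion

Bank i lends (1 − rr)^i of the original deposit: Bank 1 lends 349·0.7300 = 254.7700, Bank 2 lends 349·0.7300² = 185.9821, and so on.
Summing a geometric series: total = 349·[0.7300·(1 − 0.7300^5) / (1 − 0.7300)] ≈ 747.9791 billion.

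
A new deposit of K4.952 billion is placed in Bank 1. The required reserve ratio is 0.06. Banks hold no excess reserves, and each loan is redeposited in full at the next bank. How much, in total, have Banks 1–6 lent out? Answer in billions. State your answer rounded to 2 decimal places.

K24.06 billion

Bank i lends (1 − rr)^i of the original deposit: Bank 1 lends 4.952·0.9400 ≈ 4.6549, Bank 2 lends 4.952·0.9400² ≈ 4.3756, and so on.
Summing a geometric series: total = 4.952·[0.9400·(1 − 0.9400^6) / (1 − 0.9400)] ≈ 24.0603 billion.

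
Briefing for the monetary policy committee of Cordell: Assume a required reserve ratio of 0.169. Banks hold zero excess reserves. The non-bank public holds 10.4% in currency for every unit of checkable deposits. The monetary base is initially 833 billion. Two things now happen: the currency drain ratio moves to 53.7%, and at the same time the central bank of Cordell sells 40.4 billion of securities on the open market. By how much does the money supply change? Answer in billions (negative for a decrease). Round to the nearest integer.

Before: m₁ = (1 + 0.104) / (0.169 + 0.104) ≈ 4.0440, MB₁ = 833, so M₁ = 4.0440 × 833 = 3368.652 billion.
After: m₂ = (1 + 0.537) / (0.169 + 0.537) ≈ 2.1771, MB₂ = 833 − 40.4 = 792.6, so M₂ = 2.1771 × 792.6 ≈ 1725.5695 billion.
ΔM = M₂ − M₁ = 1725.5695 − 3368.652 = -1643.0825 billion.

-1643 billion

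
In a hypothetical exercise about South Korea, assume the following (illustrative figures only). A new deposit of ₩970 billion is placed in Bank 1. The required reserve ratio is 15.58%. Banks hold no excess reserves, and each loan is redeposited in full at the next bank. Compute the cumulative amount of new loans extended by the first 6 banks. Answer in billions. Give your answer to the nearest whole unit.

Bank i lends (1 − rr)^i of the original deposit: Bank 1 lends 970·0.8442 = 818.8740, Bank 2 lends 970·0.8442² ≈ 691.2934, and so on.
Summing a geometric series: total = 970·[0.8442·(1 − 0.8442^6) / (1 − 0.8442)] ≈ 3353.4436 billion.

₩3353 billion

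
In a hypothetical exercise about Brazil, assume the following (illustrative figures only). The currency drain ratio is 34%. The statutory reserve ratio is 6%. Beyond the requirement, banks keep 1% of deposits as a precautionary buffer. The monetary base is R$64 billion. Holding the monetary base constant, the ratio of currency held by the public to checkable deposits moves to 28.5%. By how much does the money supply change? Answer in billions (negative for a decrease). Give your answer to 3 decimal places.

Initially m₁ = (1 + 0.34) / (0.06 + 0.01 + 0.34) ≈ 3.268293, so M₁ = 3.268293 × 64 ≈ 209.1708 billion.
After the change m₂ = (1 + 0.285) / (0.06 + 0.01 + 0.285) ≈ 3.619718, so M₂ = 3.619718 × 64 ≈ 231.662 billion.
ΔM = M₂ − M₁ = 231.662 − 209.1708 = 22.4912 billion.

R$22.491 billion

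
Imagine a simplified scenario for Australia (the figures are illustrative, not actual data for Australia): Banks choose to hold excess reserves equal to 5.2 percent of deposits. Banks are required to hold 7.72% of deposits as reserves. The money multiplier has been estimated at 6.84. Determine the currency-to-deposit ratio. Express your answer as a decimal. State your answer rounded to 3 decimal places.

Using m = 6.84. From m = (1 + c)/(c + rr + e), rearranging gives 1 + c = m·(c + rr + e), so c·(1 − m) = m·(rr + e) − 1.
Hence c = [m·(rr + e) − 1]/(1 − m) = [6.84 × (0.0772 + 0.052) − 1] / (1 − 6.84) ≈ 0.019910.

0.020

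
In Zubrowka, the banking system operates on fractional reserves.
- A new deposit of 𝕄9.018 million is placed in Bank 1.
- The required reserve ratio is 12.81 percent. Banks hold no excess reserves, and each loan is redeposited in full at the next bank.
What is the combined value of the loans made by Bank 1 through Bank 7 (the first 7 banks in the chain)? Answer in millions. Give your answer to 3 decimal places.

𝕄37.868 million

Bank i lends (1 − rr)^i of the original deposit: Bank 1 lends 9.018·0.8719 ≈ 7.8628, Bank 2 lends 9.018·0.8719² ≈ 6.8556, and so on.
Summing a geometric series: total = 9.018·[0.8719·(1 − 0.8719^7) / (1 − 0.8719)] ≈ 37.8679 million.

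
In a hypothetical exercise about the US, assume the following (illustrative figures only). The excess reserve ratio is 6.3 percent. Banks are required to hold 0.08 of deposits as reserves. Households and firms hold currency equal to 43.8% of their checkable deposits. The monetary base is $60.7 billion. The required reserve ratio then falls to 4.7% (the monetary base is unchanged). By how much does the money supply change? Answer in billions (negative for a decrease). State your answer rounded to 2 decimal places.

$9.05 billion

Initially m₁ = (1 + 0.438) / (0.08 + 0.063 + 0.438) ≈ 2.47504, so M₁ = 2.47504 × 60.7 ≈ 150.2349 billion.
After the change m₂ = (1 + 0.438) / (0.047 + 0.063 + 0.438) ≈ 2.62409, so M₂ = 2.62409 × 60.7 ≈ 159.2823 billion.
ΔM = M₂ − M₁ = 159.2823 − 150.2349 = 9.0474 billion.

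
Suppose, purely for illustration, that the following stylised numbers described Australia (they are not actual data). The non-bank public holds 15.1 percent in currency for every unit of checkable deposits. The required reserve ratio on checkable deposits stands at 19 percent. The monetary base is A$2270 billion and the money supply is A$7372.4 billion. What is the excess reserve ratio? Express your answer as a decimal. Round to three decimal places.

0.013

Using m = M/MB = 7372.4/2270 ≈ 3.247753. Since m = (1 + c)/(c + rr + e), the denominator satisfies c + rr + e = (1 + c)/m = (1 + 0.151) / 3.247753 ≈ 0.354399.
With c = 0.151 and rr = 0.19, the excess reserve ratio is 0.354399 − 0.151 − 0.19 = 0.013399.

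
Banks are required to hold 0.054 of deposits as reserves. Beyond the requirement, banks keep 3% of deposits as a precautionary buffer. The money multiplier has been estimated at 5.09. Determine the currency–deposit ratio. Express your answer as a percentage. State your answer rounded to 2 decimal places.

14.00%

Using m = 5.09. From m = (1 + c)/(c + rr + e), rearranging gives 1 + c = m·(c + rr + e), so c·(1 − m) = m·(rr + e) − 1.
Hence c = [m·(rr + e) − 1]/(1 − m) = [5.09 × (0.054 + 0.03) − 1] / (1 − 5.09) ≈ 0.139961.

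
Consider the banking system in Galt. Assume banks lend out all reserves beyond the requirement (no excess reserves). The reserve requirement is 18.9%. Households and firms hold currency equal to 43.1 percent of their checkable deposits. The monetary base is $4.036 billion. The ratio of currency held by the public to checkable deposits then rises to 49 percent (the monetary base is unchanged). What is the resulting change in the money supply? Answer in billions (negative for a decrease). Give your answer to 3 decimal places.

-0.459 billion

Initially m₁ = (1 + 0.431) / (0.189 + 0.431) ≈ 2.30806, so M₁ = 2.30806 × 4.036 ≈ 9.3153 billion.
After the change m₂ = (1 + 0.49) / (0.189 + 0.49) ≈ 2.19440, so M₂ = 2.19440 × 4.036 ≈ 8.8566 billion.
ΔM = M₂ − M₁ = 8.8566 − 9.3153 = -0.4587 billion.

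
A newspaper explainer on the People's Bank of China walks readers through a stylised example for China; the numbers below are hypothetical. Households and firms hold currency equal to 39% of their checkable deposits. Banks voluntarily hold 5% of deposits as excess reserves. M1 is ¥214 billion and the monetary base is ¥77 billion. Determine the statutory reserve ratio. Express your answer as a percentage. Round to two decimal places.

6.01%

Using m = M/MB = 214/77 ≈ 2.779221. Since m = (1 + c)/(c + rr + e), the denominator satisfies c + rr + e = (1 + c)/m = (1 + 0.39) / 2.779221 ≈ 0.500140.
With c = 0.39 and e = 0.05, the statutory reserve ratio is 0.500140 − 0.39 − 0.05 = 0.06014.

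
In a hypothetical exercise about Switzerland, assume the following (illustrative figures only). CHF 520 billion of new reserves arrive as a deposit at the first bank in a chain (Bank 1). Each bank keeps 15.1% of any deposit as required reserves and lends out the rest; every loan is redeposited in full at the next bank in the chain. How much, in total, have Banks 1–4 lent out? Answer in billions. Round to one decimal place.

CHF 1404.7 billion

Bank i lends (1 − rr)^i of the original deposit: Bank 1 lends 520·0.8490 = 441.4800, Bank 2 lends 520·0.8490² ≈ 374.8165, and so on.
Summing a geometric series: total = 520·[0.8490·(1 − 0.8490^4) / (1 − 0.8490)] ≈ 1404.6839 billion.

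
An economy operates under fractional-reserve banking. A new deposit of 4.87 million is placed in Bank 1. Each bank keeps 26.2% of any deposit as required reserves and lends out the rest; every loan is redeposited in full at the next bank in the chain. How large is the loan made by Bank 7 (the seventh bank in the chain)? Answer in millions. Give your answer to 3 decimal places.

Each bank lends a fraction (1 − rr) = 0.7380 of the deposit it receives, so Bank 7 receives 4.87·0.7380^6 and lends 4.87·0.7380^7 ≈ 0.5807 million.

0.581 million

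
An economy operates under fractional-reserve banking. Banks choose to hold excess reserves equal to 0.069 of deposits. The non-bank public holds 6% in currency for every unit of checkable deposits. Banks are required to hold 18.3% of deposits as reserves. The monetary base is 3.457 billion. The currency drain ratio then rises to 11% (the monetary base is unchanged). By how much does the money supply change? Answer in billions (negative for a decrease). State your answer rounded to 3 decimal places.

-1.145 billion

Initially m₁ = (1 + 0.06) / (0.183 + 0.069 + 0.06) ≈ 3.39744, so M₁ = 3.39744 × 3.457 ≈ 11.745 billion.
After the change m₂ = (1 + 0.11) / (0.183 + 0.069 + 0.11) ≈ 3.06630, so M₂ = 3.06630 × 3.457 ≈ 10.6002 billion.
ΔM = M₂ − M₁ = 10.6002 − 11.745 = -1.1448 billion.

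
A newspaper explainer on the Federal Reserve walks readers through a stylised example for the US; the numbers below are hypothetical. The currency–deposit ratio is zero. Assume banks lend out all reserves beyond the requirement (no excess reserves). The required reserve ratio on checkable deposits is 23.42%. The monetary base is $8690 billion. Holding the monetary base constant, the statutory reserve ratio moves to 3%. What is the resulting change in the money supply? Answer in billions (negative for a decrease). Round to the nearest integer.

Initially m₁ = 1 / (0.2342) ≈ 4.26985, so M₁ = 4.26985 × 8690 = 37104.9965 billion.
After the change m₂ = 1 / (0.03) ≈ 33.33333, so M₂ = 33.33333 × 8690 = 289666.6377 billion.
ΔM = M₂ − M₁ = 289666.6377 − 37104.9965 = 252561.6412 billion.

$252562 billion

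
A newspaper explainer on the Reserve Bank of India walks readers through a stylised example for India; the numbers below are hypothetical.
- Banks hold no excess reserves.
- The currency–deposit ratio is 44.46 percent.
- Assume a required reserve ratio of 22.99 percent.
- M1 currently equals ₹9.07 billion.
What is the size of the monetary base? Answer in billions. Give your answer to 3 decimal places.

The money multiplier is m = (1 + c) / (rr + c) = (1 + 0.4446) / (0.2299 + 0.4446) ≈ 2.14173.
MB = M / m = 9.07 / 2.14173 ≈ 4.2349 billion.

₹4.235 billion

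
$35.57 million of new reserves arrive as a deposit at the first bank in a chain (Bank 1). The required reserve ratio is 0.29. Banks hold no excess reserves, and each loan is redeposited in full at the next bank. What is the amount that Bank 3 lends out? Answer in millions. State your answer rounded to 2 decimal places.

$12.73 million

Each bank lends a fraction (1 − rr) = 0.7100 of the deposit it receives, so Bank 3 receives 35.57·0.7100^2 and lends 35.57·0.7100^3 ≈ 12.7309 million.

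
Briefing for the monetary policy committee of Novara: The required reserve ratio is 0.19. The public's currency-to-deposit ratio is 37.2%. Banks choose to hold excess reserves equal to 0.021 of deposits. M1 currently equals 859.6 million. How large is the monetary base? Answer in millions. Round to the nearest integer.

365 million

The money multiplier is m = (1 + c) / (rr + e + c) = (1 + 0.372) / (0.19 + 0.021 + 0.372) ≈ 2.3533.
MB = M / m = 859.6 / 2.3533 ≈ 365.2743 million.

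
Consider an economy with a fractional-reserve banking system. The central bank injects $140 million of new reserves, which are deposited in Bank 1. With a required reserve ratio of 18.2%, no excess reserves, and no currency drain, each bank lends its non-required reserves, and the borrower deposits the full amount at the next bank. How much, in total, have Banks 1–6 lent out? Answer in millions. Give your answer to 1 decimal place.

$440.7 million

Bank i lends (1 − rr)^i of the original deposit: Bank 1 lends 140·0.8180 = 114.5200, Bank 2 lends 140·0.8180² ≈ 93.6774, and so on.
Summing a geometric series: total = 140·[0.8180·(1 − 0.8180^6) / (1 − 0.8180)] ≈ 440.7228 million.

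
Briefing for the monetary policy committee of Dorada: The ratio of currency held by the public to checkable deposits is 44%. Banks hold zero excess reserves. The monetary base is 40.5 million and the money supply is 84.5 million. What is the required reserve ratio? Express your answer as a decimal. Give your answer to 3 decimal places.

Using m = M/MB = 84.5/40.5 ≈ 2.086420. Since m = (1 + c)/(c + rr + e), the denominator satisfies c + rr + e = (1 + c)/m = (1 + 0.44) / 2.086420 ≈ 0.690177.
With c = 0.44 and e = 0, the required reserve ratio is 0.690177 − 0.44 − 0 = 0.250177.

0.250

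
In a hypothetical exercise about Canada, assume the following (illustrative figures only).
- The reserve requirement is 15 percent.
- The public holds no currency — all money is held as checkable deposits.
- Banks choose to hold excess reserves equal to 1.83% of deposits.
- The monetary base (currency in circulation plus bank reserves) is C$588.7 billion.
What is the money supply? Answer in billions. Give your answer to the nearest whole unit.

The money multiplier is m = 1 / (rr + e) = 1 / (0.15 + 0.0183) ≈ 5.9418.
So M = m × MB = 5.9418 × 588.7 ≈ 3497.9377 billion.

C$3498 billion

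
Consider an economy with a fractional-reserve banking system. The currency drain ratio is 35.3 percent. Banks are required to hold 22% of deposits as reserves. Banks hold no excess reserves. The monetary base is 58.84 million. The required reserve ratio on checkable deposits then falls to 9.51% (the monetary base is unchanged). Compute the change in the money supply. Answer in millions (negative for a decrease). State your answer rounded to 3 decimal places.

38.726 million

Initially m₁ = (1 + 0.353) / (0.22 + 0.353) ≈ 2.361257, so M₁ = 2.361257 × 58.84 ≈ 138.9364 million.
After the change m₂ = (1 + 0.353) / (0.0951 + 0.353) ≈ 3.019415, so M₂ = 3.019415 × 58.84 ≈ 177.6624 million.
ΔM = M₂ − M₁ = 177.6624 − 138.9364 = 38.726 million.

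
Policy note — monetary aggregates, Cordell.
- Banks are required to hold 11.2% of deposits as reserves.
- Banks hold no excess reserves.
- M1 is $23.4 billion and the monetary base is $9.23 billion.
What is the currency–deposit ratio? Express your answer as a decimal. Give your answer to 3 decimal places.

Using m = M/MB = 23.4/9.23 ≈ 2.535211. From m = (1 + c)/(c + rr + e), rearranging gives 1 + c = m·(c + rr + e), so c·(1 − m) = m·(rr + e) − 1.
Hence c = [m·(rr + e) − 1]/(1 − m) = [2.535211 × (0.112 + 0) − 1] / (1 − 2.535211) ≈ 0.466422.

0.466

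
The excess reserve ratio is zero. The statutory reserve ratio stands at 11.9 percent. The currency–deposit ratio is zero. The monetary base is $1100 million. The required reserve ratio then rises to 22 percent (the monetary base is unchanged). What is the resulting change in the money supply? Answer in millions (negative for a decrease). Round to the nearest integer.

Initially m₁ = 1 / (0.119) ≈ 8.40336, so M₁ = 8.40336 × 1100 = 9243.696 million.
After the change m₂ = 1 / (0.22) ≈ 4.54545, so M₂ = 4.54545 × 1100 = 4999.995 million.
ΔM = M₂ − M₁ = 4999.995 − 9243.696 = -4243.701 million.

-4244 million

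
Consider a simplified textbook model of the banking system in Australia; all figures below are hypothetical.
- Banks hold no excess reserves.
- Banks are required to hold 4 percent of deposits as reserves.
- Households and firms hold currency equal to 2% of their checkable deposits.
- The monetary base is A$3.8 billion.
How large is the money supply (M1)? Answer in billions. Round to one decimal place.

The money multiplier is m = (1 + c) / (rr + c) = (1 + 0.02) / (0.04 + 0.02) = 17.
So M = m × MB = 17 × 3.8 = 64.6 billion.

A$64.6 billion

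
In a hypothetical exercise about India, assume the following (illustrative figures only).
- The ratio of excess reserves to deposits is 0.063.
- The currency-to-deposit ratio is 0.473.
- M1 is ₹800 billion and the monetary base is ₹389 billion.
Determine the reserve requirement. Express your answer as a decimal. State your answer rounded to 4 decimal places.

0.1802

Using m = M/MB = 800/389 ≈ 2.056555. Since m = (1 + c)/(c + rr + e), the denominator satisfies c + rr + e = (1 + c)/m = (1 + 0.473) / 2.056555 ≈ 0.716246.
With c = 0.473 and e = 0.063, the reserve requirement is 0.716246 − 0.473 − 0.063 = 0.180246.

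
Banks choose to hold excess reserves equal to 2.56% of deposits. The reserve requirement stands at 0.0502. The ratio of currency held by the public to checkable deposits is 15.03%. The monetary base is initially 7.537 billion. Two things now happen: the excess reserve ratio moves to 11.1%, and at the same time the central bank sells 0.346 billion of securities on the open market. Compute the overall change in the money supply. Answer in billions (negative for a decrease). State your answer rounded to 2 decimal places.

Before: m₁ = (1 + 0.1503) / (0.0502 + 0.0256 + 0.1503) ≈ 5.0876, MB₁ = 7.537, so M₁ = 5.0876 × 7.537 ≈ 38.3452 billion.
After: m₂ = (1 + 0.1503) / (0.0502 + 0.111 + 0.1503) ≈ 3.6928, MB₂ = 7.537 − 0.346 = 7.191, so M₂ = 3.6928 × 7.191 ≈ 26.5549 billion.
ΔM = M₂ − M₁ = 26.5549 − 38.3452 = -11.7903 billion.

-11.79 billion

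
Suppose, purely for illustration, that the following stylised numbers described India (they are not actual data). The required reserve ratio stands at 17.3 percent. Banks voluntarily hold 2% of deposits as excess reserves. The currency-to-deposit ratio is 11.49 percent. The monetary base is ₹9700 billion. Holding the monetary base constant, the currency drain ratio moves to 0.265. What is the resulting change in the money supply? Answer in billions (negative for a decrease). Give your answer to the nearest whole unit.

-8332 billion

Initially m₁ = (1 + 0.1149) / (0.173 + 0.02 + 0.1149) ≈ 3.62098, so M₁ = 3.62098 × 9700 = 35123.506 billion.
After the change m₂ = (1 + 0.265) / (0.173 + 0.02 + 0.265) ≈ 2.76201, so M₂ = 2.76201 × 9700 = 26791.497 billion.
ΔM = M₂ − M₁ = 26791.497 − 35123.506 = -8332.009 billion.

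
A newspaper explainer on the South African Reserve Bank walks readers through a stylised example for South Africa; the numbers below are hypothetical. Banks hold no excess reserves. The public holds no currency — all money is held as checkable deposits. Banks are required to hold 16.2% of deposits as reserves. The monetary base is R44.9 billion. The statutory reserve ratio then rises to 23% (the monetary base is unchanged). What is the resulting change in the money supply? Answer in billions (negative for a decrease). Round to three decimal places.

Initially m₁ = 1 / (0.162) ≈ 6.172840, so M₁ = 6.172840 × 44.9 ≈ 277.1605 billion.
After the change m₂ = 1 / (0.23) ≈ 4.347826, so M₂ = 4.347826 × 44.9 ≈ 195.2174 billion.
ΔM = M₂ − M₁ = 195.2174 − 277.1605 = -81.9431 billion.

-81.943 billion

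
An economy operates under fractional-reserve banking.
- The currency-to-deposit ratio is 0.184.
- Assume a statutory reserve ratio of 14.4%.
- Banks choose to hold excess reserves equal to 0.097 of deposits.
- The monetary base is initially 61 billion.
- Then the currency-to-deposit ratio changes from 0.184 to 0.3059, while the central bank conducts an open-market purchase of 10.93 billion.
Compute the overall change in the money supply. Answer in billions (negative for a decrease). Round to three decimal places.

1.817 billion

Before: m₁ = (1 + 0.184) / (0.144 + 0.097 + 0.184) ≈ 2.785882, MB₁ = 61, so M₁ = 2.785882 × 61 ≈ 169.9388 billion.
After: m₂ = (1 + 0.3059) / (0.144 + 0.097 + 0.3059) ≈ 2.387822, MB₂ = 61 + 10.93 = 71.93, so M₂ = 2.387822 × 71.93 ≈ 171.756 billion.
ΔM = M₂ − M₁ = 171.756 − 169.9388 = 1.8172 billion.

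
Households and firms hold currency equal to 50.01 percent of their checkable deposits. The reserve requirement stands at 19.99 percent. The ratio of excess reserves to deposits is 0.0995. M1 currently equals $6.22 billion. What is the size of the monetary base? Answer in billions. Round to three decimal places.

The money multiplier is m = (1 + c) / (rr + e + c) = (1 + 0.5001) / (0.1999 + 0.0995 + 0.5001) ≈ 1.87630.
MB = M / m = 6.22 / 1.87630 ≈ 3.315 billion.

$3.315 billion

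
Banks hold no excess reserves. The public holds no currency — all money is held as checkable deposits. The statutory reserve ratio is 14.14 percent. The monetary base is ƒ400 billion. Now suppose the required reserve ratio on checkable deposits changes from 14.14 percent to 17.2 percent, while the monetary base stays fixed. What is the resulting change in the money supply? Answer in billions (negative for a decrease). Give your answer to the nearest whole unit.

-503 billion

Initially m₁ = 1 / (0.1414) ≈ 7.0721, so M₁ = 7.0721 × 400 = 2828.84 billion.
After the change m₂ = 1 / (0.172) ≈ 5.8140, so M₂ = 5.8140 × 400 = 2325.6 billion.
ΔM = M₂ − M₁ = 2325.6 − 2828.84 = -503.24 billion.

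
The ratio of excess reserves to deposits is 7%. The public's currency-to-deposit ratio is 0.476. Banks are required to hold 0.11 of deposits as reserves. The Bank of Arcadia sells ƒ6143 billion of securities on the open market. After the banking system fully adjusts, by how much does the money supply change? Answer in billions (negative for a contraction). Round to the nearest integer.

-13822 billion

The money multiplier is m = (1 + c) / (rr + e + c) = (1 + 0.476) / (0.11 + 0.07 + 0.476) = 2.25.
The sale removes 6143 billion of base, so ΔM = m × ΔMB = 2.25 × (−6143) = -13821.75 billion.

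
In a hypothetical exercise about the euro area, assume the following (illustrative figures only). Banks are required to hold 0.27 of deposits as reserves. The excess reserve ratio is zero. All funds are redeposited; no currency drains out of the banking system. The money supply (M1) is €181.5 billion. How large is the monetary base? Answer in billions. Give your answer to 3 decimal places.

With no currency drain and no excess reserves, the money multiplier is m = 1/rr = 1/0.27 ≈ 3.7037037.
The monetary base is MB = M / m = 181.5 / 3.7037037 ≈ 49.005 billion.

€49.005 billion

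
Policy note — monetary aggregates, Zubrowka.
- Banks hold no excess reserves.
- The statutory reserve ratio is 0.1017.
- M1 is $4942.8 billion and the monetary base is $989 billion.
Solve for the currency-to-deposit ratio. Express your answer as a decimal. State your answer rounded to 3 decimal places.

Using m = M/MB = 4942.8/989 ≈ 4.997776. From m = (1 + c)/(c + rr + e), rearranging gives 1 + c = m·(c + rr + e), so c·(1 − m) = m·(rr + e) − 1.
Hence c = [m·(rr + e) − 1]/(1 − m) = [4.997776 × (0.1017 + 0) − 1] / (1 − 4.997776) ≈ 0.123000.

0.123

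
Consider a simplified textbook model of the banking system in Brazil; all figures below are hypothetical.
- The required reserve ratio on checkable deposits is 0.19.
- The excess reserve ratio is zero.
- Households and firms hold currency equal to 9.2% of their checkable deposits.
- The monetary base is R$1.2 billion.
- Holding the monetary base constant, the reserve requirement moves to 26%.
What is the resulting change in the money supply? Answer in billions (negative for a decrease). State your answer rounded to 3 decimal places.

-0.924 billion

Initially m₁ = (1 + 0.092) / (0.19 + 0.092) ≈ 3.87234, so M₁ = 3.87234 × 1.2 ≈ 4.6468 billion.
After the change m₂ = (1 + 0.092) / (0.26 + 0.092) ≈ 3.10227, so M₂ = 3.10227 × 1.2 ≈ 3.7227 billion.
ΔM = M₂ − M₁ = 3.7227 − 4.6468 = -0.9241 billion.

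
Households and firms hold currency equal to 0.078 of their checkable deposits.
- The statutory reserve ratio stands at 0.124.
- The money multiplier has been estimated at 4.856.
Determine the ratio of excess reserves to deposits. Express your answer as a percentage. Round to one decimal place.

2.0%

Using m = 4.856. Since m = (1 + c)/(c + rr + e), the denominator satisfies c + rr + e = (1 + c)/m = (1 + 0.078) / 4.856 ≈ 0.221993.
With c = 0.078 and rr = 0.124, the ratio of excess reserves to deposits is 0.221993 − 0.078 − 0.124 = 0.019993.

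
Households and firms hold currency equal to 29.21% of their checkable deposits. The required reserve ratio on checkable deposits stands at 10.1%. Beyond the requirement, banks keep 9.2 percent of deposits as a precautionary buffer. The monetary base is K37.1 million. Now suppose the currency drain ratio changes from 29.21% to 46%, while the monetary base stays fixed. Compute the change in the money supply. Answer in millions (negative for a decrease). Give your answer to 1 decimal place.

-15.9 million

Initially m₁ = (1 + 0.2921) / (0.101 + 0.092 + 0.2921) ≈ 2.6636, so M₁ = 2.6636 × 37.1 ≈ 98.8196 million.
After the change m₂ = (1 + 0.46) / (0.101 + 0.092 + 0.46) ≈ 2.2358, so M₂ = 2.2358 × 37.1 ≈ 82.9482 million.
ΔM = M₂ − M₁ = 82.9482 − 98.8196 = -15.8714 million.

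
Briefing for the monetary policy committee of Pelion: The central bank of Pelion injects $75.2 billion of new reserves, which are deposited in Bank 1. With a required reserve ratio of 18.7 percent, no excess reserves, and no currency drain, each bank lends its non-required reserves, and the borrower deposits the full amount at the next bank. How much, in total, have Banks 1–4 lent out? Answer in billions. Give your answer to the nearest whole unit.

Bank i lends (1 − rr)^i of the original deposit: Bank 1 lends 75.2·0.8130 = 61.1376, Bank 2 lends 75.2·0.8130² ≈ 49.7049, and so on.
Summing a geometric series: total = 75.2·[0.8130·(1 − 0.8130^4) / (1 − 0.8130)] ≈ 184.1059 billion.

$184 billion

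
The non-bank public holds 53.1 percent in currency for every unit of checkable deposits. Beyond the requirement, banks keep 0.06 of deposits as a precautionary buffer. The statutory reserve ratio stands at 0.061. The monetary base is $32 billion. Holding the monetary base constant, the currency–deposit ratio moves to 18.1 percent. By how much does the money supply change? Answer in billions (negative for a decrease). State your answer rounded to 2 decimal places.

$50.00 billion

Initially m₁ = (1 + 0.531) / (0.061 + 0.06 + 0.531) ≈ 2.34816, so M₁ = 2.34816 × 32 ≈ 75.1411 billion.
After the change m₂ = (1 + 0.181) / (0.061 + 0.06 + 0.181) ≈ 3.91060, so M₂ = 3.91060 × 32 = 125.1392 billion.
ΔM = M₂ − M₁ = 125.1392 − 75.1411 = 49.9981 billion.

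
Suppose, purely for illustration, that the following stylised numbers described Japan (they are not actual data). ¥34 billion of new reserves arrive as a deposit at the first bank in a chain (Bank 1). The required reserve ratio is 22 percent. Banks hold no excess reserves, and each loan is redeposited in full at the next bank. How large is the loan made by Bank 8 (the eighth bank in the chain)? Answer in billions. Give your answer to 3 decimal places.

Each bank lends a fraction (1 − rr) = 0.7800 of the deposit it receives, so Bank 8 receives 34·0.7800^7 and lends 34·0.7800^8 ≈ 4.6584 billion.

¥4.658 billion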